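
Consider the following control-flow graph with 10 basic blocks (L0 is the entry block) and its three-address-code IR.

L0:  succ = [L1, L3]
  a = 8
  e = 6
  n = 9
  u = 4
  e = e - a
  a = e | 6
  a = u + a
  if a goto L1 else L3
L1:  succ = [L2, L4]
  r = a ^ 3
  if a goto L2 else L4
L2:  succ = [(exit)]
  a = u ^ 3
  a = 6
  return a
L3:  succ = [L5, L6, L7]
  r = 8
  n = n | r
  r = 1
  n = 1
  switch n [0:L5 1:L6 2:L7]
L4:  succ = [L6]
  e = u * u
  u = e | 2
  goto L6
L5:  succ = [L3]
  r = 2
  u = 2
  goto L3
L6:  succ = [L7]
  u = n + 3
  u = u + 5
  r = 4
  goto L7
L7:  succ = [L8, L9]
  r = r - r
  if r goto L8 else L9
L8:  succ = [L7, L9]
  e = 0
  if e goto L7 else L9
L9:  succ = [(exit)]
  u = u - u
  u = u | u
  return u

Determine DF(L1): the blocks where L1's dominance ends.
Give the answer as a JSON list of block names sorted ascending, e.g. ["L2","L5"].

idom tree: L1←L0 L2←L1 L3←L0 L4←L1 L5←L3 L6←L0 L7←L0 L8←L7 L9←L7
Dom∩ at merges:
  L3: preds {L0,L5}: {L0} ∩ {L0,L3,L5} = {L0}; idom=L0
  L6: preds {L3,L4}: {L0,L3} ∩ {L0,L1,L4} = {L0}; idom=L0
  L7: preds {L3,L6,L8}: {L0,L3} ∩ {L0,L6} ∩ {L0,L7,L8} = {L0}; idom=L0
  L9: preds {L7,L8}: {L0,L7} ∩ {L0,L7,L8} = {L0,L7}; idom=L7

DF derivation:
  join L3 pred L0: · stop@L0
  join L3 pred L5: L5→L3 stop@L0
  join L6 pred L3: L3 stop@L0
  join L6 pred L4: L4→L1 stop@L0
  join L7 pred L3: L3 stop@L0
  join L7 pred L6: L6 stop@L0
  join L7 pred L8: L8→L7 stop@L0
  join L9 pred L7: · stop@L7
  join L9 pred L8: L8 stop@L7
  L0 → ∅
  L1 → {L6}
  L2 → ∅
  L3 → {L3,L6,L7}
  L4 → {L6}
  L5 → {L3}
  L6 → {L7}
  L7 → {L7}
  L8 → {L7,L9}
  L9 → ∅

DF(L1) = ["L6"]

Answer: ["L6"]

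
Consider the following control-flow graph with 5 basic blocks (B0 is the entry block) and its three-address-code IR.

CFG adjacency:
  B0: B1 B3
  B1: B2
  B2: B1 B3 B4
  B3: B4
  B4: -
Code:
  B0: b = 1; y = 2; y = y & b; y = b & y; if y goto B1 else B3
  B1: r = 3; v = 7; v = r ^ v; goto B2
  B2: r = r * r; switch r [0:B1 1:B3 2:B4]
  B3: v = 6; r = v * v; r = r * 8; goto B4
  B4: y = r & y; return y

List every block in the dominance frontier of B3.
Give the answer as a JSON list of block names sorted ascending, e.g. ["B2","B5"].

Answer: ["B4"]

Working:
idom tree: B1←B0 B2←B1 B3←B0 B4←B0
Join-block Dom:
  B1: preds {B0,B2}: {B0} ∩ {B0,B1,B2} = {B0}; idom=B0
  B3: preds {B0,B2}: {B0} ∩ {B0,B1,B2} = {B0}; idom=B0
  B4: preds {B2,B3}: {B0,B1,B2} ∩ {B0,B3} = {B0}; idom=B0

Frontier:
  B1←B0: walk · to B0
  B1←B2: walk B2→B1 to B0
  B3←B0: walk · to B0
  B3←B2: walk B2→B1 to B0
  B4←B2: walk B2→B1 to B0
  B4←B3: walk B3 to B0
  B0: DF=∅
  B1: DF={B1,B3,B4}
  B2: DF={B1,B3,B4}
  B3: DF={B4}
  B4: DF=∅

DF(B3) = ["B4"]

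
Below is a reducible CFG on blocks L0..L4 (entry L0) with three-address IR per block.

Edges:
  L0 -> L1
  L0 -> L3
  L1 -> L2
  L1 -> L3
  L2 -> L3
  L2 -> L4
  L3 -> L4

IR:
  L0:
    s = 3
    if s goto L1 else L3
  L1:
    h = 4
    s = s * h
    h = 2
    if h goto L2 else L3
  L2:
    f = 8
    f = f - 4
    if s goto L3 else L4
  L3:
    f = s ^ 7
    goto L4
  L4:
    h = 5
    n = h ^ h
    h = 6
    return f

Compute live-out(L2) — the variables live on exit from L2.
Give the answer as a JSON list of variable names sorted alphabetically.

Answer: ["f", "s"]

Working:
Block summaries:
  L0: {s} / ∅
  L1: {h,s} / {s}
  L2: {f} / {s}
  L3: {f} / {s}
  L4: {h,n} / {f}

Live sets:
  live L0: ∅→{s}
  live L1: {s}→{s}
  live L2: {s}→{f,s}
  live L3: {s}→{f}
  live L4: {f}→∅

live-out(L2) = ["f", "s"]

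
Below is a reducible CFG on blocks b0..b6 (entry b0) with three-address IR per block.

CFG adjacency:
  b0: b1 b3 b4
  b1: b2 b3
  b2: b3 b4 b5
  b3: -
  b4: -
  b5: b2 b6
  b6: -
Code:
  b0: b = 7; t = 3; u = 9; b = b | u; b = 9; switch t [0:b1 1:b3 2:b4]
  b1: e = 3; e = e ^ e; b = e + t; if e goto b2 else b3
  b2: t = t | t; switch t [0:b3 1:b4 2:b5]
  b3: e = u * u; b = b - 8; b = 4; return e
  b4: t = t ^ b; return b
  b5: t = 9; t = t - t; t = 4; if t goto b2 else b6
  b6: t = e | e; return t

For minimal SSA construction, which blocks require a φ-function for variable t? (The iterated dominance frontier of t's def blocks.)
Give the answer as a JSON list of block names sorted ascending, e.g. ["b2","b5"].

idom tree: b1←b0 b2←b1 b3←b0 b4←b0 b5←b2 b6←b5
Join-block Dom:
  b2: preds {b1,b5}: {b0,b1} ∩ {b0,b1,b2,b5} = {b0,b1}; idom=b1
  b3: preds {b0,b1,b2}: {b0} ∩ {b0,b1} ∩ {b0,b1,b2} = {b0}; idom=b0
  b4: preds {b0,b2}: {b0} ∩ {b0,b1,b2} = {b0}; idom=b0

DF derivation:
  join b2 pred b1: · stop@b1
  join b2 pred b5: b5→b2 stop@b1
  join b3 pred b0: · stop@b0
  join b3 pred b1: b1 stop@b0
  join b3 pred b2: b2→b1 stop@b0
  join b4 pred b0: · stop@b0
  join b4 pred b2: b2→b1 stop@b0
  b0 → ∅
  b1 → {b3,b4}
  b2 → {b2,b3,b4}
  b3 → ∅
  b4 → ∅
  b5 → {b2}
  b6 → ∅

φ for t: defs {b0,b2,b4,b5,b6}
  DF⁺ = {b2,b3,b4}

Answer: ["b2", "b3", "b4"]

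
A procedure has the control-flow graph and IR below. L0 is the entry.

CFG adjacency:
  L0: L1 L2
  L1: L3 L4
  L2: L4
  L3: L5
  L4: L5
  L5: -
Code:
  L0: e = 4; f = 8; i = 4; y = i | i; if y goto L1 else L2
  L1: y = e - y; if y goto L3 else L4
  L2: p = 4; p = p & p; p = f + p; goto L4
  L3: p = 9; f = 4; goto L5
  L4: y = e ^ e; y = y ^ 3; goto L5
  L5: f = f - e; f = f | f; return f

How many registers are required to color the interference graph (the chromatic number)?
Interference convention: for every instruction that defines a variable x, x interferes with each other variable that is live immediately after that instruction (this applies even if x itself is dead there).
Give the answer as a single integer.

Block summaries:
  L0: {e,f,i,y} / ∅
  L1: {y} / {e,y}
  L2: {p} / {f}
  L3: {f,p} / ∅
  L4: {y} / {e}
  L5: {f} / {e,f}

Backward fixpoint:
  L0 li=∅ lo={e,f,y}
  L1 li={e,f,y} lo={e,f}
  L2 li={e,f} lo={e,f}
  L3 li={e} lo={e,f}
  L4 li={e,f} lo={e,f}
  L5 li={e,f} lo=∅

Interference:
  e — {f,i,p,y}
  f — {e,i,p,y}
  i — {e,f}
  p — {e,f}
  y — {e,f}

Chromatic number:
  {e,f,i} pairwise interfere (3-clique) ⇒ χ ≥ 3
  assign e→c0 f→c1 i→c2 p→c2 y→c2 — no edge inside a register ⇒ χ ≤ 3
  χ = 3

Answer: 3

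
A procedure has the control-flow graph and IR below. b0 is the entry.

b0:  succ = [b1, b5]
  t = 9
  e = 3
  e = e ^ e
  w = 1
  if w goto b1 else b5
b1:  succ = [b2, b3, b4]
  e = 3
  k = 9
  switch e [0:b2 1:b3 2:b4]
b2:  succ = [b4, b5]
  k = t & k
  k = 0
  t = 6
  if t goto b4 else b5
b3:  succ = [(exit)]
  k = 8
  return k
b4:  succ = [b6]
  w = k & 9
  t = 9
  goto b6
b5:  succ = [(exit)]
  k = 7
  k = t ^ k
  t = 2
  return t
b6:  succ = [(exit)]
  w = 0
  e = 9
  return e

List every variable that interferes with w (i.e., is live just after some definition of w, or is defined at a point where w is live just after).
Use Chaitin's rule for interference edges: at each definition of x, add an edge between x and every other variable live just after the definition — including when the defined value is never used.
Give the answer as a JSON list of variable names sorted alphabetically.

Answer: ["t"]

Working:
Per-block:
  b0: def={e,t,w} ue=∅
  b1: def={e,k} ue=∅
  b2: def={k,t} ue={k,t}
  b3: def={k} ue=∅
  b4: def={t,w} ue={k}
  b5: def={k,t} ue={t}
  b6: def={e,w} ue=∅

Backward fixpoint:
  b0 li=∅ lo={t}
  b1 li={t} lo={k,t}
  b2 li={k,t} lo={k,t}
  b3 li=∅ lo=∅
  b4 li={k} lo=∅
  b5 li={t} lo=∅
  b6 li=∅ lo=∅

Interference:
  e — {k,t}
  k — {e,t}
  t — {e,k,w}
  w — {t}

N(w) = ["t"]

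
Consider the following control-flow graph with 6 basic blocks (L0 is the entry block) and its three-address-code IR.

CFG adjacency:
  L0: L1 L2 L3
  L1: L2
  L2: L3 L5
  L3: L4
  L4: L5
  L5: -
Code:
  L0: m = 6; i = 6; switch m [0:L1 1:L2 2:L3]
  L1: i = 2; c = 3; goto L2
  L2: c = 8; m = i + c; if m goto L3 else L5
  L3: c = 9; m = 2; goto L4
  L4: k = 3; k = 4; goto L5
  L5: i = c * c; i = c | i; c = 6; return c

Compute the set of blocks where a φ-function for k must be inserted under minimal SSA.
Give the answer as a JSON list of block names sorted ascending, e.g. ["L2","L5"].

idom tree: L1←L0 L2←L0 L3←L0 L4←L3 L5←L0
Dom at joins:
  L2: preds {L0,L1}: {L0} ∩ {L0,L1} = {L0}; idom=L0
  L3: preds {L0,L2}: {L0} ∩ {L0,L2} = {L0}; idom=L0
  L5: preds {L2,L4}: {L0,L2} ∩ {L0,L3,L4} = {L0}; idom=L0

DF walk-up:
  L2←L0: walk · to L0
  L2←L1: walk L1 to L0
  L3←L0: walk · to L0
  L3←L2: walk L2 to L0
  L5←L2: walk L2 to L0
  L5←L4: walk L4→L3 to L0
  L0: DF=∅
  L1: DF={L2}
  L2: DF={L3,L5}
  L3: DF={L5}
  L4: DF={L5}
  L5: DF=∅

φ for k: defs {L4}
  DF⁺ = {L5}

Answer: ["L5"]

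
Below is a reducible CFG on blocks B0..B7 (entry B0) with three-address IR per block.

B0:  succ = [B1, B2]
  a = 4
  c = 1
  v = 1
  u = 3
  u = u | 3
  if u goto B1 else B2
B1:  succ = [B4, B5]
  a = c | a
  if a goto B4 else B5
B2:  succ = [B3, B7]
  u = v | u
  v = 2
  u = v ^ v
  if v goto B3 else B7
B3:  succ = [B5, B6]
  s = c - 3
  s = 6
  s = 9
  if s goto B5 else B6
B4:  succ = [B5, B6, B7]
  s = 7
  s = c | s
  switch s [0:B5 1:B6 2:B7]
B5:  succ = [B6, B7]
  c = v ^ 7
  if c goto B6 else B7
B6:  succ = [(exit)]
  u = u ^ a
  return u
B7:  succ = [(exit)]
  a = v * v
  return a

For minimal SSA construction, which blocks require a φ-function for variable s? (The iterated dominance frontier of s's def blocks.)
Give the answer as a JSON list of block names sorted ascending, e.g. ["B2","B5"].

idom tree: B1←B0 B2←B0 B3←B2 B4←B1 B5←B0 B6←B0 B7←B0
Join-block Dom:
  B5: preds {B1,B3,B4}: {B0,B1} ∩ {B0,B2,B3} ∩ {B0,B1,B4} = {B0}; idom=B0
  B6: preds {B3,B4,B5}: {B0,B2,B3} ∩ {B0,B1,B4} ∩ {B0,B5} = {B0}; idom=B0
  B7: preds {B2,B4,B5}: {B0,B2} ∩ {B0,B1,B4} ∩ {B0,B5} = {B0}; idom=B0

DF walk-up:
  B5←B1: walk B1 to B0
  B5←B3: walk B3→B2 to B0
  B5←B4: walk B4→B1 to B0
  B6←B3: walk B3→B2 to B0
  B6←B4: walk B4→B1 to B0
  B6←B5: walk B5 to B0
  B7←B2: walk B2 to B0
  B7←B4: walk B4→B1 to B0
  B7←B5: walk B5 to B0
  DF(B0)=∅
  DF(B1)={B5,B6,B7}
  DF(B2)={B5,B6,B7}
  DF(B3)={B5,B6}
  DF(B4)={B5,B6,B7}
  DF(B5)={B6,B7}
  DF(B6)=∅
  DF(B7)=∅

φ for s: defs {B3,B4}
  DF⁺ = {B5,B6,B7}

Answer: ["B5", "B6", "B7"]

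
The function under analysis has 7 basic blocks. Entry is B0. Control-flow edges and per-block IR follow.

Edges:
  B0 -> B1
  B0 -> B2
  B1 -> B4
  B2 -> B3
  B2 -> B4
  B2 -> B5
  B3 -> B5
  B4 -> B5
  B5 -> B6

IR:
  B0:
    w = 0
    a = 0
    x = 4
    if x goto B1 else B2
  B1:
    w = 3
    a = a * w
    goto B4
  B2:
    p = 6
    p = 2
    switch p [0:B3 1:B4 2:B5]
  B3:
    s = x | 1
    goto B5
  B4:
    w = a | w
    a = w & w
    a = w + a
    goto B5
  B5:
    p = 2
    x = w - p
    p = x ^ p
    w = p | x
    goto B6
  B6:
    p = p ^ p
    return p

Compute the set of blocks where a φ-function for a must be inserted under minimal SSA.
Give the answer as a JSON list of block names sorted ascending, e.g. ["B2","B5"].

Answer: ["B4", "B5"]

Analysis:
idom tree: B1←B0 B2←B0 B3←B2 B4←B0 B5←B0 B6←B5
Join-block Dom:
  B4: preds {B1,B2}: {B0,B1} ∩ {B0,B2} = {B0}; idom=B0
  B5: preds {B2,B3,B4}: {B0,B2} ∩ {B0,B2,B3} ∩ {B0,B4} = {B0}; idom=B0

DF walk-up:
  join B4 pred B1: B1 stop@B0
  join B4 pred B2: B2 stop@B0
  join B5 pred B2: B2 stop@B0
  join B5 pred B3: B3→B2 stop@B0
  join B5 pred B4: B4 stop@B0
  B0: DF=∅
  B1: DF={B4}
  B2: DF={B4,B5}
  B3: DF={B5}
  B4: DF={B5}
  B5: DF=∅
  B6: DF=∅

φ for a: defs {B0,B1,B4}
  DF⁺ = {B4,B5}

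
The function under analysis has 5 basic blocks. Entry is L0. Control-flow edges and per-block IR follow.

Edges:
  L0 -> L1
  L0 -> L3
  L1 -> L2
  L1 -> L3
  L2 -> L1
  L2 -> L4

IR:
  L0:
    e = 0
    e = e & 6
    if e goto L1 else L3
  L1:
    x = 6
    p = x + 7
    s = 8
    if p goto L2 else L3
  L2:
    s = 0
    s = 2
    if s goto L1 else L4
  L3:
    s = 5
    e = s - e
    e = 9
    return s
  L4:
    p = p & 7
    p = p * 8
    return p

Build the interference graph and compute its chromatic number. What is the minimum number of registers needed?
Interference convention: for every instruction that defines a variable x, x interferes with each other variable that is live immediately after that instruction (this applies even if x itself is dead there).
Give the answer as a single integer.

Per-block:
  L0: def={e} ue=∅
  L1: def={p,s,x} ue=∅
  L2: def={s} ue=∅
  L3: def={e,s} ue={e}
  L4: def={p} ue={p}

Live sets:
  L0: in=∅ out={e}
  L1: in={e} out={e,p}
  L2: in={e,p} out={e,p}
  L3: in={e} out=∅
  L4: in={p} out=∅

Interfere edges:
  e↔{p,s,x}
  p↔{e,s}
  s↔{e,p}
  x↔{e}

Registers:
  clique {e,p,s} ⇒ need ≥ 3
  assign e→c0 p→c1 s→c2 x→c1 — no edge inside a register ⇒ χ ≤ 3
  χ = 3

Answer: 3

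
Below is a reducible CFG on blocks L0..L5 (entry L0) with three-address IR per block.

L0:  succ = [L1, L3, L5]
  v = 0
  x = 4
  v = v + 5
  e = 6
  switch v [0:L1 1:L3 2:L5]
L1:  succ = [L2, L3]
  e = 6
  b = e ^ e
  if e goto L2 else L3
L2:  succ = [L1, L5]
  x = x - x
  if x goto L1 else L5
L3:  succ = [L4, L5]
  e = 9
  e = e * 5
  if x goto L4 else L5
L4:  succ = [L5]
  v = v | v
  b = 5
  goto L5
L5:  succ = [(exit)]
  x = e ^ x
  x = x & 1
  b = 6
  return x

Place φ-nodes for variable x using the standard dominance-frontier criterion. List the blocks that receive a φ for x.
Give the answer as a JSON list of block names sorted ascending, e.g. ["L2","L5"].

Answer: ["L1", "L3", "L5"]

Derivation:
idom tree: L1←L0 L2←L1 L3←L0 L4←L3 L5←L0
Dom at joins:
  L1: preds {L0,L2}: {L0} ∩ {L0,L1,L2} = {L0}; idom=L0
  L3: preds {L0,L1}: {L0} ∩ {L0,L1} = {L0}; idom=L0
  L5: preds {L0,L2,L3,L4}: {L0} ∩ {L0,L1,L2} ∩ {L0,L3} ∩ {L0,L3,L4} = {L0}; idom=L0

Frontier:
  L1←L0: walk · to L0
  L1←L2: walk L2→L1 to L0
  L3←L0: walk · to L0
  L3←L1: walk L1 to L0
  L5←L0: walk · to L0
  L5←L2: walk L2→L1 to L0
  L5←L3: walk L3 to L0
  L5←L4: walk L4→L3 to L0
  L0 → ∅
  L1 → {L1,L3,L5}
  L2 → {L1,L5}
  L3 → {L5}
  L4 → {L5}
  L5 → ∅

φ for x: defs {L0,L2,L5}
  DF⁺ = {L1,L3,L5}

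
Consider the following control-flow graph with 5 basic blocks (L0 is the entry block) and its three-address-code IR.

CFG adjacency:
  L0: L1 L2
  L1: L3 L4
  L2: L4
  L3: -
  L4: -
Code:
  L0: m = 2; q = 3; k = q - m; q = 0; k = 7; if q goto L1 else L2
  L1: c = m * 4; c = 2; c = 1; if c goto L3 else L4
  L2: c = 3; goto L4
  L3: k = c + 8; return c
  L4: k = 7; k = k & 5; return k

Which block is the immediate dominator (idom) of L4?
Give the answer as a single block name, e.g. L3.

idom tree: L1←L0 L2←L0 L3←L1 L4←L0
Dom at joins:
  L4: preds {L1,L2}: {L0,L1} ∩ {L0,L2} = {L0}; idom=L0

idom(L4) = L0

Answer: L0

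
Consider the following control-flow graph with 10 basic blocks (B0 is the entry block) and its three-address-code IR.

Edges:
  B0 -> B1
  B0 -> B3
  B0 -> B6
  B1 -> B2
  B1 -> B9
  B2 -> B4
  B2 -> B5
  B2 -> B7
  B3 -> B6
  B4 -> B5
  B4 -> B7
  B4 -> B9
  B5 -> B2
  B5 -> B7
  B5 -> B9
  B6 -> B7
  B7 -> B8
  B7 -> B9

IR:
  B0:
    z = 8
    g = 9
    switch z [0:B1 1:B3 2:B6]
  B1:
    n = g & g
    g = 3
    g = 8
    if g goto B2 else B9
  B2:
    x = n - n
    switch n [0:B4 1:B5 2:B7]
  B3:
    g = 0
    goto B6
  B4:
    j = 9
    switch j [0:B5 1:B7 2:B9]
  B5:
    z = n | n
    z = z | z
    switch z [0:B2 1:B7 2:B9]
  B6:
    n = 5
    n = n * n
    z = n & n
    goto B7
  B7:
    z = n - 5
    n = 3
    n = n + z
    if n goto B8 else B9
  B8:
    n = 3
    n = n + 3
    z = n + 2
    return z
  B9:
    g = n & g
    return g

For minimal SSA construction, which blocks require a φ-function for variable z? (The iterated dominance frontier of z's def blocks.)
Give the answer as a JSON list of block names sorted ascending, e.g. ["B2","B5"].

idom tree: B1←B0 B2←B1 B3←B0 B4←B2 B5←B2 B6←B0 B7←B0 B8←B7 B9←B0
Join-block Dom:
  B2: preds {B1,B5}: {B0,B1} ∩ {B0,B1,B2,B5} = {B0,B1}; idom=B1
  B5: preds {B2,B4}: {B0,B1,B2} ∩ {B0,B1,B2,B4} = {B0,B1,B2}; idom=B2
  B6: preds {B0,B3}: {B0} ∩ {B0,B3} = {B0}; idom=B0
  B7: preds {B2,B4,B5,B6}: {B0,B1,B2} ∩ {B0,B1,B2,B4} ∩ {B0,B1,B2,B5} ∩ {B0,B6} = {B0}; idom=B0
  B9: preds {B1,B4,B5,B7}: {B0,B1} ∩ {B0,B1,B2,B4} ∩ {B0,B1,B2,B5} ∩ {B0,B7} = {B0}; idom=B0

DF walk-up:
  join B2 pred B1: · stop@B1
  join B2 pred B5: B5→B2 stop@B1
  join B5 pred B2: · stop@B2
  join B5 pred B4: B4 stop@B2
  join B6 pred B0: · stop@B0
  join B6 pred B3: B3 stop@B0
  join B7 pred B2: B2→B1 stop@B0
  join B7 pred B4: B4→B2→B1 stop@B0
  join B7 pred B5: B5→B2→B1 stop@B0
  join B7 pred B6: B6 stop@B0
  join B9 pred B1: B1 stop@B0
  join B9 pred B4: B4→B2→B1 stop@B0
  join B9 pred B5: B5→B2→B1 stop@B0
  join B9 pred B7: B7 stop@B0
  B0: DF=∅
  B1: DF={B7,B9}
  B2: DF={B2,B7,B9}
  B3: DF={B6}
  B4: DF={B5,B7,B9}
  B5: DF={B2,B7,B9}
  B6: DF={B7}
  B7: DF={B9}
  B8: DF=∅
  B9: DF=∅

φ for z: defs {B0,B5,B6,B7,B8}
  DF⁺ = {B2,B7,B9}

Answer: ["B2", "B7", "B9"]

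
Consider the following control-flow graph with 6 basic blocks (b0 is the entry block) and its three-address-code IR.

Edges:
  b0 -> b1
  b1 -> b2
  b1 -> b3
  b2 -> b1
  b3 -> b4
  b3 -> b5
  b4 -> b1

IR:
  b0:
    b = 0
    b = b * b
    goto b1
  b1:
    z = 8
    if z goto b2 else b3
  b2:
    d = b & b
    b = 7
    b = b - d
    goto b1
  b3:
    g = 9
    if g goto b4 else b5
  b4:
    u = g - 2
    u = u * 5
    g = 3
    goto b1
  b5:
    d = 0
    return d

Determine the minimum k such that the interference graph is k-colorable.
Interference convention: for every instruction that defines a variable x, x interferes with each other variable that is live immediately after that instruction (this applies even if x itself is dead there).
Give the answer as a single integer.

Answer: 2

Analysis:
Per-block:
  b0: {b} / ∅
  b1: {z} / ∅
  b2: {b,d} / {b}
  b3: {g} / ∅
  b4: {g,u} / {g}
  b5: {d} / ∅

Liveness:
  live b0: ∅→{b}
  live b1: {b}→{b}
  live b2: {b}→{b}
  live b3: {b}→{b,g}
  live b4: {b,g}→{b}
  live b5: ∅→∅

Interference:
  b: {d,g,u,z}
  d: {b}
  g: {b}
  u: {b}
  z: {b}

Colouring:
  clique {b,d} ⇒ need ≥ 2
  2-colouring: r0={b}  r1={d,g,u,z}
  χ = 2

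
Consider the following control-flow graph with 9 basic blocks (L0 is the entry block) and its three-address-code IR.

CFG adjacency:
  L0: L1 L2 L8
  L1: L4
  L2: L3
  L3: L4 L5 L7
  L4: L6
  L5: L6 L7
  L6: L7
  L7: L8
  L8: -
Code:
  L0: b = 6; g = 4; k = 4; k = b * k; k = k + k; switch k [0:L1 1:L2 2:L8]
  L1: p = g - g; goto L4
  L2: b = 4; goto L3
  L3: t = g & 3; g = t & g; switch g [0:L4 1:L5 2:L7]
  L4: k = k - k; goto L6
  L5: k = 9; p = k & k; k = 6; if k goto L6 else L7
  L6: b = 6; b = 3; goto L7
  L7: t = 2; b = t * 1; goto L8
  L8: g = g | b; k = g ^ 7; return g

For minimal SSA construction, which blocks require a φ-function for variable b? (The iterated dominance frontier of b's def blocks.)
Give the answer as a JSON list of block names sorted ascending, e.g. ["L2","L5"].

idom tree: L1←L0 L2←L0 L3←L2 L4←L0 L5←L3 L6←L0 L7←L0 L8←L0
Dom∩ at merges:
  L4: preds {L1,L3}: {L0,L1} ∩ {L0,L2,L3} = {L0}; idom=L0
  L6: preds {L4,L5}: {L0,L4} ∩ {L0,L2,L3,L5} = {L0}; idom=L0
  L7: preds {L3,L5,L6}: {L0,L2,L3} ∩ {L0,L2,L3,L5} ∩ {L0,L6} = {L0}; idom=L0
  L8: preds {L0,L7}: {L0} ∩ {L0,L7} = {L0}; idom=L0

DF walk-up:
  L4←L1: walk L1 to L0
  L4←L3: walk L3→L2 to L0
  L6←L4: walk L4 to L0
  L6←L5: walk L5→L3→L2 to L0
  L7←L3: walk L3→L2 to L0
  L7←L5: walk L5→L3→L2 to L0
  L7←L6: walk L6 to L0
  L8←L0: walk · to L0
  L8←L7: walk L7 to L0
  DF(L0)=∅
  DF(L1)={L4}
  DF(L2)={L4,L6,L7}
  DF(L3)={L4,L6,L7}
  DF(L4)={L6}
  DF(L5)={L6,L7}
  DF(L6)={L7}
  DF(L7)={L8}
  DF(L8)=∅

φ for b: defs {L0,L2,L6,L7}
  DF⁺ = {L4,L6,L7,L8}

Answer: ["L4", "L6", "L7", "L8"]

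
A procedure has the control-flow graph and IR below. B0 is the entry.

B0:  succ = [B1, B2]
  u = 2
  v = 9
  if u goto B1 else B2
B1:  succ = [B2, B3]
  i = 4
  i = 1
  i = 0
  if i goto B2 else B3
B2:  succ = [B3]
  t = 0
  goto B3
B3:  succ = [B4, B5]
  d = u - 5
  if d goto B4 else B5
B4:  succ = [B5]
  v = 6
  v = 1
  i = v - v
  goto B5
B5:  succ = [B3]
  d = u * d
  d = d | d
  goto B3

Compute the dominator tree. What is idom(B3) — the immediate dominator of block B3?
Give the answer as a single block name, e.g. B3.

idom tree: B1←B0 B2←B0 B3←B0 B4←B3 B5←B3
Dom at joins:
  B2: preds {B0,B1}: {B0} ∩ {B0,B1} = {B0}; idom=B0
  B3: preds {B1,B2,B5}: {B0,B1} ∩ {B0,B2} ∩ {B0,B3,B5} = {B0}; idom=B0
  B5: preds {B3,B4}: {B0,B3} ∩ {B0,B3,B4} = {B0,B3}; idom=B3

idom(B3) = B0

Answer: B0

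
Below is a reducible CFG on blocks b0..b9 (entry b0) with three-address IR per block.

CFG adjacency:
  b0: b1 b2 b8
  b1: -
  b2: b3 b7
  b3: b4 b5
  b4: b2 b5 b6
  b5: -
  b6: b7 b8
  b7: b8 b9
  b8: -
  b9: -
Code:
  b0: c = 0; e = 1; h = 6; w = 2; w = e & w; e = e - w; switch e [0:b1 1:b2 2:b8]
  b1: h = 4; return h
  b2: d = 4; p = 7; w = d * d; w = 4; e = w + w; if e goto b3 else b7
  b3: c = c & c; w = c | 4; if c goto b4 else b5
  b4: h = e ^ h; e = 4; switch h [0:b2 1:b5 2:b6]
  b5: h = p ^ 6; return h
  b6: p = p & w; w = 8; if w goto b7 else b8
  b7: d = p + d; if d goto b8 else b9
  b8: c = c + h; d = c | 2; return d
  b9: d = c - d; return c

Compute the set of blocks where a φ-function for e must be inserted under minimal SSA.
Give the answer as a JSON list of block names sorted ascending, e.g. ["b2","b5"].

Answer: ["b2", "b5", "b7", "b8"]

Analysis:
idom tree: b1←b0 b2←b0 b3←b2 b4←b3 b5←b3 b6←b4 b7←b2 b8←b0 b9←b7
Join-block Dom:
  b2: preds {b0,b4}: {b0} ∩ {b0,b2,b3,b4} = {b0}; idom=b0
  b5: preds {b3,b4}: {b0,b2,b3} ∩ {b0,b2,b3,b4} = {b0,b2,b3}; idom=b3
  b7: preds {b2,b6}: {b0,b2} ∩ {b0,b2,b3,b4,b6} = {b0,b2}; idom=b2
  b8: preds {b0,b6,b7}: {b0} ∩ {b0,b2,b3,b4,b6} ∩ {b0,b2,b7} = {b0}; idom=b0

Frontier:
  b2←b0: walk · to b0
  b2←b4: walk b4→b3→b2 to b0
  b5←b3: walk · to b3
  b5←b4: walk b4 to b3
  b7←b2: walk · to b2
  b7←b6: walk b6→b4→b3 to b2
  b8←b0: walk · to b0
  b8←b6: walk b6→b4→b3→b2 to b0
  b8←b7: walk b7→b2 to b0
  DF(b0)=∅
  DF(b1)=∅
  DF(b2)={b2,b8}
  DF(b3)={b2,b7,b8}
  DF(b4)={b2,b5,b7,b8}
  DF(b5)=∅
  DF(b6)={b7,b8}
  DF(b7)={b8}
  DF(b8)=∅
  DF(b9)=∅

φ for e: defs {b0,b2,b4}
  DF⁺ = {b2,b5,b7,b8}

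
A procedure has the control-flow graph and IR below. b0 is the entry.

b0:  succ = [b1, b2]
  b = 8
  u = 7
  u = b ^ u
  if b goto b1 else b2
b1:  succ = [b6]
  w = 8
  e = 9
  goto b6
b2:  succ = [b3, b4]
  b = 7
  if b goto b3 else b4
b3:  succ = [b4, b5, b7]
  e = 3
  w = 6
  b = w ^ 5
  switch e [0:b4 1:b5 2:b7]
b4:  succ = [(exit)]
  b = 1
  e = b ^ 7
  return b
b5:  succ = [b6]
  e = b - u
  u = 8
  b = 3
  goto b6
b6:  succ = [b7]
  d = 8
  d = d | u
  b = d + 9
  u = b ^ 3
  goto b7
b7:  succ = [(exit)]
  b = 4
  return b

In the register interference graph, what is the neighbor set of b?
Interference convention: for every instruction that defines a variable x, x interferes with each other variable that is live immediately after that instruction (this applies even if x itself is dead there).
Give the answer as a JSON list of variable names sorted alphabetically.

def/use:
  b0: def={b,u} ue=∅
  b1: def={e,w} ue=∅
  b2: def={b} ue=∅
  b3: def={b,e,w} ue=∅
  b4: def={b,e} ue=∅
  b5: def={b,e,u} ue={b,u}
  b6: def={b,d,u} ue={u}
  b7: def={b} ue=∅

Liveness:
  b0: in=∅ out={u}
  b1: in={u} out={u}
  b2: in={u} out={u}
  b3: in={u} out={b,u}
  b4: in=∅ out=∅
  b5: in={b,u} out={u}
  b6: in={u} out=∅
  b7: in=∅ out=∅

Conflict graph:
  b↔{e,u}
  d↔{u}
  e↔{b,u,w}
  u↔{b,d,e,w}
  w↔{e,u}

N(b) = ["e", "u"]

Answer: ["e", "u"]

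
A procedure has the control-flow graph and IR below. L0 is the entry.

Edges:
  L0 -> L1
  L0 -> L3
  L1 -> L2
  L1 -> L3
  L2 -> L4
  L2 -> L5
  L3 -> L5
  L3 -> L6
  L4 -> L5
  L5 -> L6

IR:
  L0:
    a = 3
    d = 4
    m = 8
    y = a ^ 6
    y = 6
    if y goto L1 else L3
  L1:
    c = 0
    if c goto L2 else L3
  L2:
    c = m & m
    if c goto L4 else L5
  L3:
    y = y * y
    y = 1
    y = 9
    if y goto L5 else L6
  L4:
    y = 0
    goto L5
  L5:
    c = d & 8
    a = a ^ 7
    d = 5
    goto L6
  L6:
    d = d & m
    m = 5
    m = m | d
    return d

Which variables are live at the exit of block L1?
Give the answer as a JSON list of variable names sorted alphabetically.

Block summaries:
  L0: {a,d,m,y} / ∅
  L1: {c} / ∅
  L2: {c} / {m}
  L3: {y} / {y}
  L4: {y} / ∅
  L5: {a,c,d} / {a,d}
  L6: {d,m} / {d,m}

Live sets:
  L0: in=∅ out={a,d,m,y}
  L1: in={a,d,m,y} out={a,d,m,y}
  L2: in={a,d,m} out={a,d,m}
  L3: in={a,d,m,y} out={a,d,m}
  L4: in={a,d,m} out={a,d,m}
  L5: in={a,d,m} out={d,m}
  L6: in={d,m} out=∅

live-out(L1) = ["a", "d", "m", "y"]

Answer: ["a", "d", "m", "y"]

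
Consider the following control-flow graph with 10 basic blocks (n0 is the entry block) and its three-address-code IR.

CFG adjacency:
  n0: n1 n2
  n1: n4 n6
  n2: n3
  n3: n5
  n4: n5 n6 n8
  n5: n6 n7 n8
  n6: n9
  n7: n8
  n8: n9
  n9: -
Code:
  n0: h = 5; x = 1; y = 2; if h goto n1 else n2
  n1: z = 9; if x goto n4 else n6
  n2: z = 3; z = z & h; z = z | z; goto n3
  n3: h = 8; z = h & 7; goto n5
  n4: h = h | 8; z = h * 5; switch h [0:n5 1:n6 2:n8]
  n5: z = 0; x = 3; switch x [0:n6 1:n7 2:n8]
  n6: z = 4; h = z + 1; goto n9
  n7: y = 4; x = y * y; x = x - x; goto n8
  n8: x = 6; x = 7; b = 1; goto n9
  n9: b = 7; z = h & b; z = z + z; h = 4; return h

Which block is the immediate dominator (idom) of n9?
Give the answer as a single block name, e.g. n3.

Answer: n0

Analysis:
idom tree: n1←n0 n2←n0 n3←n2 n4←n1 n5←n0 n6←n0 n7←n5 n8←n0 n9←n0
Dom at joins:
  n5: preds {n3,n4}: {n0,n2,n3} ∩ {n0,n1,n4} = {n0}; idom=n0
  n6: preds {n1,n4,n5}: {n0,n1} ∩ {n0,n1,n4} ∩ {n0,n5} = {n0}; idom=n0
  n8: preds {n4,n5,n7}: {n0,n1,n4} ∩ {n0,n5} ∩ {n0,n5,n7} = {n0}; idom=n0
  n9: preds {n6,n8}: {n0,n6} ∩ {n0,n8} = {n0}; idom=n0

idom(n9) = n0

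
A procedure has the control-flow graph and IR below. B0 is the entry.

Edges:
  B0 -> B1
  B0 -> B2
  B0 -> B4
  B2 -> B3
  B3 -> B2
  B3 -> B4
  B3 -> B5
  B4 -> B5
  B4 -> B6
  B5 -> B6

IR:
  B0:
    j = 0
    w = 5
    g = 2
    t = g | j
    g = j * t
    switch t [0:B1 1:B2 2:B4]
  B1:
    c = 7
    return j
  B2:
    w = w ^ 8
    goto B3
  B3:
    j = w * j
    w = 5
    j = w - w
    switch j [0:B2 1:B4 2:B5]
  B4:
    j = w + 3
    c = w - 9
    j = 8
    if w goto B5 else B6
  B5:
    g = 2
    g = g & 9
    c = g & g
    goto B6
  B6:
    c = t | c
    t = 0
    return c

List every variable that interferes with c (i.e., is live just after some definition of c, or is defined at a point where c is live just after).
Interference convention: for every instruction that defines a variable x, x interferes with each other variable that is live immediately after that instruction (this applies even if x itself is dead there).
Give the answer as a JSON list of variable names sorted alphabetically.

def/use:
  B0: def={g,j,t,w} ue=∅
  B1: def={c} ue={j}
  B2: def={w} ue={w}
  B3: def={j,w} ue={j,w}
  B4: def={c,j} ue={w}
  B5: def={c,g} ue=∅
  B6: def={c,t} ue={c,t}

Backward fixpoint:
  live B0: ∅→{j,t,w}
  live B1: {j}→∅
  live B2: {j,t,w}→{j,t,w}
  live B3: {j,t,w}→{j,t,w}
  live B4: {t,w}→{c,t}
  live B5: {t}→{c,t}
  live B6: {c,t}→∅

Conflict graph:
  c: {j,t,w}
  g: {j,t,w}
  j: {c,g,t,w}
  t: {c,g,j,w}
  w: {c,g,j,t}

N(c) = ["j", "t", "w"]

Answer: ["j", "t", "w"]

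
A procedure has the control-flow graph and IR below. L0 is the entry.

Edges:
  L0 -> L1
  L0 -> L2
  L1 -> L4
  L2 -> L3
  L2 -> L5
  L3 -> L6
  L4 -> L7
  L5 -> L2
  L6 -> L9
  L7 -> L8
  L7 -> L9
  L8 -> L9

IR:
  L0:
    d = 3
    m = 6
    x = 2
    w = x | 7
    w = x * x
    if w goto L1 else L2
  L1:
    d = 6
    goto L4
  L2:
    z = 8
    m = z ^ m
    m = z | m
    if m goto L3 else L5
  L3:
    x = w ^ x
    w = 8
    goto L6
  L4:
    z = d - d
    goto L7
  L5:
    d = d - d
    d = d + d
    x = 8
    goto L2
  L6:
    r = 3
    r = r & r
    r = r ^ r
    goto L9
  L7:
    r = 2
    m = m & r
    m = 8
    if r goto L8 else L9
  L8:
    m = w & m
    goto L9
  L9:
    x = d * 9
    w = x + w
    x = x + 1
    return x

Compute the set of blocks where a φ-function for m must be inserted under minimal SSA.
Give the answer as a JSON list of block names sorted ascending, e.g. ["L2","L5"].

idom tree: L1←L0 L2←L0 L3←L2 L4←L1 L5←L2 L6←L3 L7←L4 L8←L7 L9←L0
Dom at joins:
  L2: preds {L0,L5}: {L0} ∩ {L0,L2,L5} = {L0}; idom=L0
  L9: preds {L6,L7,L8}: {L0,L2,L3,L6} ∩ {L0,L1,L4,L7} ∩ {L0,L1,L4,L7,L8} = {L0}; idom=L0

DF walk-up:
  join L2 pred L0: · stop@L0
  join L2 pred L5: L5→L2 stop@L0
  join L9 pred L6: L6→L3→L2 stop@L0
  join L9 pred L7: L7→L4→L1 stop@L0
  join L9 pred L8: L8→L7→L4→L1 stop@L0
  L0 → ∅
  L1 → {L9}
  L2 → {L2,L9}
  L3 → {L9}
  L4 → {L9}
  L5 → {L2}
  L6 → {L9}
  L7 → {L9}
  L8 → {L9}
  L9 → ∅

φ for m: defs {L0,L2,L7,L8}
  DF⁺ = {L2,L9}

Answer: ["L2", "L9"]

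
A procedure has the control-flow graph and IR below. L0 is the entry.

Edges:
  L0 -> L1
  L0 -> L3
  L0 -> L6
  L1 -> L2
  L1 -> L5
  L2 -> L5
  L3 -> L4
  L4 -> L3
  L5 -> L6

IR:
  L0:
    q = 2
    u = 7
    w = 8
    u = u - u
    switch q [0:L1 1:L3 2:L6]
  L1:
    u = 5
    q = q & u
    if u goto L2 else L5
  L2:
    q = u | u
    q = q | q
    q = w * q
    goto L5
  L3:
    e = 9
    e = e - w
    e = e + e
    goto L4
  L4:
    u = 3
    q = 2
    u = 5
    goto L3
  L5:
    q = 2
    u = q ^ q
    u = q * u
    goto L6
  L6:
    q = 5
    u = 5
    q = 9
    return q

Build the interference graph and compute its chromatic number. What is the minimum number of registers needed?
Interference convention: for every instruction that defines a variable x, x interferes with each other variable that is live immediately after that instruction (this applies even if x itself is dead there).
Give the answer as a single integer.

Per-block:
  L0: {q,u,w} / ∅
  L1: {q,u} / {q}
  L2: {q} / {u,w}
  L3: {e} / {w}
  L4: {q,u} / ∅
  L5: {q,u} / ∅
  L6: {q,u} / ∅

Live sets:
  live L0: ∅→{q,w}
  live L1: {q,w}→{u,w}
  live L2: {u,w}→∅
  live L3: {w}→{w}
  live L4: {w}→{w}
  live L5: ∅→∅
  live L6: ∅→∅

Interference:
  e — {w}
  q — {u,w}
  u — {q,w}
  w — {e,q,u}

Chromatic number:
  lower bound: {q,u,w} mutually conflict ⇒ χ ≥ 3
  3-colouring: c0={w}  c1={e,q}  c2={u}
  χ = 3

Answer: 3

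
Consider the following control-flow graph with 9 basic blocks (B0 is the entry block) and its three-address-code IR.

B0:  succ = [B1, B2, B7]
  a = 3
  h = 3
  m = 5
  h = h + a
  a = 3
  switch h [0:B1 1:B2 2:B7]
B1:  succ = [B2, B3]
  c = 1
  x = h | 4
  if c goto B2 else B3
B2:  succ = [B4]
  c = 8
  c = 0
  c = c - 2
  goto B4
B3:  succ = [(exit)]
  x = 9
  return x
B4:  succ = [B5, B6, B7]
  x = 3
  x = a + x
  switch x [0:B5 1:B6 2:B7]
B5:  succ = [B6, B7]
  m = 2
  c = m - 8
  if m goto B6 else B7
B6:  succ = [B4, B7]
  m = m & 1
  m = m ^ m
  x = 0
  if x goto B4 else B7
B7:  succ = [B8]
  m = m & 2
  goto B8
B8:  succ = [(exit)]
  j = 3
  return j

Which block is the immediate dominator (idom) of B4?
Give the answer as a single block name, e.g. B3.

Answer: B2

Derivation:
idom tree: B1←B0 B2←B0 B3←B1 B4←B2 B5←B4 B6←B4 B7←B0 B8←B7
Join-block Dom:
  B2: preds {B0,B1}: {B0} ∩ {B0,B1} = {B0}; idom=B0
  B4: preds {B2,B6}: {B0,B2} ∩ {B0,B2,B4,B6} = {B0,B2}; idom=B2
  B6: preds {B4,B5}: {B0,B2,B4} ∩ {B0,B2,B4,B5} = {B0,B2,B4}; idom=B4
  B7: preds {B0,B4,B5,B6}: {B0} ∩ {B0,B2,B4} ∩ {B0,B2,B4,B5} ∩ {B0,B2,B4,B6} = {B0}; idom=B0

idom(B4) = B2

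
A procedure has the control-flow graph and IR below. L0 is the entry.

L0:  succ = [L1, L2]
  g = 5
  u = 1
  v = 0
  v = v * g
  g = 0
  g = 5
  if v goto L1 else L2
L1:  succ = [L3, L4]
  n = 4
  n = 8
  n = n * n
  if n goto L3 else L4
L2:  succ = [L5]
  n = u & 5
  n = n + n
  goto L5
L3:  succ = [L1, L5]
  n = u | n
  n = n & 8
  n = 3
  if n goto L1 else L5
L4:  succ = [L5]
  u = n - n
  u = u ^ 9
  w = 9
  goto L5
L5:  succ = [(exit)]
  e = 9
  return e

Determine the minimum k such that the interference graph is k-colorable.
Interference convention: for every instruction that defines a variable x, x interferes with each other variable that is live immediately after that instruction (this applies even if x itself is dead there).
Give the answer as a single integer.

Per-block:
  L0 def {g,u,v} use ∅
  L1 def {n} use ∅
  L2 def {n} use {u}
  L3 def {n} use {n,u}
  L4 def {u,w} use {n}
  L5 def {e} use ∅

Live sets:
  L0 li=∅ lo={u}
  L1 li={u} lo={n,u}
  L2 li={u} lo=∅
  L3 li={n,u} lo={u}
  L4 li={n} lo=∅
  L5 li=∅ lo=∅

Interference:
  e↔∅
  g↔{u,v}
  n↔{u}
  u↔{g,n,v}
  v↔{g,u}
  w↔∅

Colouring:
  lower bound: {g,u,v} mutually conflict ⇒ χ ≥ 3
  assign e→r0 g→r1 n→r1 u→r0 v→r2 w→r0 — no edge inside a register ⇒ χ ≤ 3
  χ = 3

Answer: 3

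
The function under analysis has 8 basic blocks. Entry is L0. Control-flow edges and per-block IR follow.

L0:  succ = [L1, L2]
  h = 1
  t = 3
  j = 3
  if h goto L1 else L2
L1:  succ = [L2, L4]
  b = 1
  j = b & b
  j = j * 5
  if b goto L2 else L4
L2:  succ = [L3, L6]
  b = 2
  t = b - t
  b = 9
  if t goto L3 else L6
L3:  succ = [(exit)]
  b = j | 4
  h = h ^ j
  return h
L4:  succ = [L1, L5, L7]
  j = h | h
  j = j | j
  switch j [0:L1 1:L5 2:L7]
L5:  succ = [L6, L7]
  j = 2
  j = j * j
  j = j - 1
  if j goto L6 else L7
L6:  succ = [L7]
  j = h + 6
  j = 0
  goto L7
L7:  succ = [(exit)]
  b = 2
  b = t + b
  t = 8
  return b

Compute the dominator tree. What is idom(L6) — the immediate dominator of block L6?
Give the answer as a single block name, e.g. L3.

idom tree: L1←L0 L2←L0 L3←L2 L4←L1 L5←L4 L6←L0 L7←L0
Dom∩ at merges:
  L1: preds {L0,L4}: {L0} ∩ {L0,L1,L4} = {L0}; idom=L0
  L2: preds {L0,L1}: {L0} ∩ {L0,L1} = {L0}; idom=L0
  L6: preds {L2,L5}: {L0,L2} ∩ {L0,L1,L4,L5} = {L0}; idom=L0
  L7: preds {L4,L5,L6}: {L0,L1,L4} ∩ {L0,L1,L4,L5} ∩ {L0,L6} = {L0}; idom=L0

idom(L6) = L0

Answer: L0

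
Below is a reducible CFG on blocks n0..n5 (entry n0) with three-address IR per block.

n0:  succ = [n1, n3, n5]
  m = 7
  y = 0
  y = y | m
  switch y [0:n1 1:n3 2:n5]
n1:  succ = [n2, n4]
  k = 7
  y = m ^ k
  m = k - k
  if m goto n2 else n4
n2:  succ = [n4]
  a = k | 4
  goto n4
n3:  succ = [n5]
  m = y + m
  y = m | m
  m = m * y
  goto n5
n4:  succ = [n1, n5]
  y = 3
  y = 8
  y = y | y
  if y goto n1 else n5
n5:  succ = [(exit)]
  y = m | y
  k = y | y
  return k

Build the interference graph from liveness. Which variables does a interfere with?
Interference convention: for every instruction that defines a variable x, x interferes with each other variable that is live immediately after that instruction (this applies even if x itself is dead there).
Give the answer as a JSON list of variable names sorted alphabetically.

Answer: ["m"]

Derivation:
Block summaries:
  n0: def={m,y} ue=∅
  n1: def={k,m,y} ue={m}
  n2: def={a} ue={k}
  n3: def={m,y} ue={m,y}
  n4: def={y} ue=∅
  n5: def={k,y} ue={m,y}

Live sets:
  n0: in=∅ out={m,y}
  n1: in={m} out={k,m}
  n2: in={k,m} out={m}
  n3: in={m,y} out={m,y}
  n4: in={m} out={m,y}
  n5: in={m,y} out=∅

Interference:
  a↔{m}
  k↔{m,y}
  m↔{a,k,y}
  y↔{k,m}

N(a) = ["m"]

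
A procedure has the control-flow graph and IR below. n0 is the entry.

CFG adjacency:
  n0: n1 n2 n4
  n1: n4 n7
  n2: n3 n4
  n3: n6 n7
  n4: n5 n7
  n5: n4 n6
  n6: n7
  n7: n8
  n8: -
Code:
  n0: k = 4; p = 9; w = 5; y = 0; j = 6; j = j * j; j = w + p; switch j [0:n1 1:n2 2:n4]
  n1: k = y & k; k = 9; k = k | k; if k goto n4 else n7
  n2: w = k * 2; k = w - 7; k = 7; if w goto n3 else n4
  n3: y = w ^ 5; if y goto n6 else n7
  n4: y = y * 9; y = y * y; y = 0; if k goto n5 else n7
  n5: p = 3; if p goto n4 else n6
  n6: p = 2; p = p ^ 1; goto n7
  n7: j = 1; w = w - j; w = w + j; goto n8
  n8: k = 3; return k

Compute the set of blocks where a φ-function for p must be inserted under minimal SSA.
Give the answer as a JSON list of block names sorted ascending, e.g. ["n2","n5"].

idom tree: n1←n0 n2←n0 n3←n2 n4←n0 n5←n4 n6←n0 n7←n0 n8←n7
Dom∩ at merges:
  n4: preds {n0,n1,n2,n5}: {n0} ∩ {n0,n1} ∩ {n0,n2} ∩ {n0,n4,n5} = {n0}; idom=n0
  n6: preds {n3,n5}: {n0,n2,n3} ∩ {n0,n4,n5} = {n0}; idom=n0
  n7: preds {n1,n3,n4,n6}: {n0,n1} ∩ {n0,n2,n3} ∩ {n0,n4} ∩ {n0,n6} = {n0}; idom=n0

DF walk-up:
  join n4 pred n0: · stop@n0
  join n4 pred n1: n1 stop@n0
  join n4 pred n2: n2 stop@n0
  join n4 pred n5: n5→n4 stop@n0
  join n6 pred n3: n3→n2 stop@n0
  join n6 pred n5: n5→n4 stop@n0
  join n7 pred n1: n1 stop@n0
  join n7 pred n3: n3→n2 stop@n0
  join n7 pred n4: n4 stop@n0
  join n7 pred n6: n6 stop@n0
  n0: DF=∅
  n1: DF={n4,n7}
  n2: DF={n4,n6,n7}
  n3: DF={n6,n7}
  n4: DF={n4,n6,n7}
  n5: DF={n4,n6}
  n6: DF={n7}
  n7: DF=∅
  n8: DF=∅

φ for p: defs {n0,n5,n6}
  DF⁺ = {n4,n6,n7}

Answer: ["n4", "n6", "n7"]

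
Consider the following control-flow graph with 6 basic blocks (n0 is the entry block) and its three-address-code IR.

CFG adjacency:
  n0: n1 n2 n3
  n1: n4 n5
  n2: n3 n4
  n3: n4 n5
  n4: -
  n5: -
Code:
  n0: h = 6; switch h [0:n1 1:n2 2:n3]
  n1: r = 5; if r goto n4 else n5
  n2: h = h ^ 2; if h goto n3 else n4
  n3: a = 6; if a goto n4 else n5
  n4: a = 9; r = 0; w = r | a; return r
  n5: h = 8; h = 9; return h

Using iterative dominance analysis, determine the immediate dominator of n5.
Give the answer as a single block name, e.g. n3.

Answer: n0

Analysis:
idom tree: n1←n0 n2←n0 n3←n0 n4←n0 n5←n0
Join-block Dom:
  n3: preds {n0,n2}: {n0} ∩ {n0,n2} = {n0}; idom=n0
  n4: preds {n1,n2,n3}: {n0,n1} ∩ {n0,n2} ∩ {n0,n3} = {n0}; idom=n0
  n5: preds {n1,n3}: {n0,n1} ∩ {n0,n3} = {n0}; idom=n0

idom(n5) = n0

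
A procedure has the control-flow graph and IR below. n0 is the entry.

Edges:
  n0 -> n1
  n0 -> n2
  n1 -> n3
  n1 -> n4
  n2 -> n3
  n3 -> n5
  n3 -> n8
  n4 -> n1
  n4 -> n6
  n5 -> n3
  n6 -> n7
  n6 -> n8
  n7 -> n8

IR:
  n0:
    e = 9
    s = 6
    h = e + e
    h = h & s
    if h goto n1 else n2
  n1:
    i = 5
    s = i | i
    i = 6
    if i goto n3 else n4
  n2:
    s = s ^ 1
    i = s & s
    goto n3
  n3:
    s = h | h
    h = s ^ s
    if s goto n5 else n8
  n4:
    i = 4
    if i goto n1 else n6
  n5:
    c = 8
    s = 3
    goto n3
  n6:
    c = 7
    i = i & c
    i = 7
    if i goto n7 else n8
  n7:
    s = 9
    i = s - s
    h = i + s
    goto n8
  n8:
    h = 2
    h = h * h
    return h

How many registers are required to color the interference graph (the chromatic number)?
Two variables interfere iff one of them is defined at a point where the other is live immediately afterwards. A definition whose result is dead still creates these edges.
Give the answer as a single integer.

Answer: 3

Analysis:
def/use:
  n0: {e,h,s} / ∅
  n1: {i,s} / ∅
  n2: {i,s} / {s}
  n3: {h,s} / {h}
  n4: {i} / ∅
  n5: {c,s} / ∅
  n6: {c,i} / {i}
  n7: {h,i,s} / ∅
  n8: {h} / ∅

Backward fixpoint:
  n0 li=∅ lo={h,s}
  n1 li={h} lo={h}
  n2 li={h,s} lo={h}
  n3 li={h} lo={h}
  n4 li={h} lo={h,i}
  n5 li={h} lo={h}
  n6 li={i} lo=∅
  n7 li=∅ lo=∅
  n8 li=∅ lo=∅

Conflict graph:
  c↔{h,i}
  e↔{s}
  h↔{c,i,s}
  i↔{c,h,s}
  s↔{e,h,i}

Registers:
  {c,h,i} pairwise interfere (3-clique) ⇒ χ ≥ 3
  3-colouring: c0={e,h}  c1={i}  c2={c,s}
  χ = 3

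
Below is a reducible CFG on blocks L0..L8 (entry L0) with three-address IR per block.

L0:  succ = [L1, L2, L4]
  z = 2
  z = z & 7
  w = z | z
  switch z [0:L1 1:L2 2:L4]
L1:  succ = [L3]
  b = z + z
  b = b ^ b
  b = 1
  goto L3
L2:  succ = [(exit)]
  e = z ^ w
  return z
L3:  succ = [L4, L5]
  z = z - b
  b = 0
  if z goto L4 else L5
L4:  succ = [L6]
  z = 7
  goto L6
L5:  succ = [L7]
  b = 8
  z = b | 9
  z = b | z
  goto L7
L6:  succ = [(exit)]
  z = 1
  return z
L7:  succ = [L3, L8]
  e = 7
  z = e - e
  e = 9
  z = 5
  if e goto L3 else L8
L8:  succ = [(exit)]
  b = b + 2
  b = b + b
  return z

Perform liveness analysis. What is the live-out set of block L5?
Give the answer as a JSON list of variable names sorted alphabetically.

Per-block:
  L0: def={w,z} ue=∅
  L1: def={b} ue={z}
  L2: def={e} ue={w,z}
  L3: def={b,z} ue={b,z}
  L4: def={z} ue=∅
  L5: def={b,z} ue=∅
  L6: def={z} ue=∅
  L7: def={e,z} ue=∅
  L8: def={b} ue={b,z}

Liveness:
  L0: in=∅ out={w,z}
  L1: in={z} out={b,z}
  L2: in={w,z} out=∅
  L3: in={b,z} out=∅
  L4: in=∅ out=∅
  L5: in=∅ out={b}
  L6: in=∅ out=∅
  L7: in={b} out={b,z}
  L8: in={b,z} out=∅

live-out(L5) = ["b"]

Answer: ["b"]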